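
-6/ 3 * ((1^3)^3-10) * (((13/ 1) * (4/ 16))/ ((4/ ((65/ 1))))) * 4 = 7605/ 2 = 3802.50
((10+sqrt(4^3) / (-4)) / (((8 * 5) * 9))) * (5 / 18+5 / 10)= 0.02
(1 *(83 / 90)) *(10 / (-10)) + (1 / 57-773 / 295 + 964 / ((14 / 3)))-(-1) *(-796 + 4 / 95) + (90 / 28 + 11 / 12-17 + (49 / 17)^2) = -243888865781 / 408200940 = -597.47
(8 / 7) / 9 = 8 / 63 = 0.13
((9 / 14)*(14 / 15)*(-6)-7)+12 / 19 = -947 / 95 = -9.97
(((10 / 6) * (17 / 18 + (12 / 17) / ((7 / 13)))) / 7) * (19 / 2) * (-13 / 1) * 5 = -29831425 / 89964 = -331.59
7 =7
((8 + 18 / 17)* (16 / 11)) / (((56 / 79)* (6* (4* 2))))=79 / 204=0.39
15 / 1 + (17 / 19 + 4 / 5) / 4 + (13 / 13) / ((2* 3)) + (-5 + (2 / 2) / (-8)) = 23861 / 2280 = 10.47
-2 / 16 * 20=-5 / 2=-2.50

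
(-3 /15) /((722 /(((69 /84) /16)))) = -23 /1617280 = -0.00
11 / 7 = 1.57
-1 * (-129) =129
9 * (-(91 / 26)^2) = -441 / 4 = -110.25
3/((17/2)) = 6/17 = 0.35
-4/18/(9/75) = -50/27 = -1.85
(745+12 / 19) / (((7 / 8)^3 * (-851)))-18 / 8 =-78927719 / 22183868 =-3.56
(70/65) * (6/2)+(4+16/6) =386/39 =9.90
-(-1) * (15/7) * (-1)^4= 15/7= 2.14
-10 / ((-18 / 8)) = 40 / 9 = 4.44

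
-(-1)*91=91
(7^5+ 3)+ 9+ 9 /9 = 16820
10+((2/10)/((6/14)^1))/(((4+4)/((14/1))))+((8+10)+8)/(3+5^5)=126977/11730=10.82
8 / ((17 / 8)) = 64 / 17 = 3.76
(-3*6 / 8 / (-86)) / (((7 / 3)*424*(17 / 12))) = 81 / 4339216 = 0.00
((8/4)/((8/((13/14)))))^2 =169/3136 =0.05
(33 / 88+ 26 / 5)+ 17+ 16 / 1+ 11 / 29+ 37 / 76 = 869283 / 22040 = 39.44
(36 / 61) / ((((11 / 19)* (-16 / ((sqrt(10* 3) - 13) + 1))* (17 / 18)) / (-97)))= -895698 / 11407 + 149283* sqrt(30) / 22814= -42.68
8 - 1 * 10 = -2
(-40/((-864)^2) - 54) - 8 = -5785349/93312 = -62.00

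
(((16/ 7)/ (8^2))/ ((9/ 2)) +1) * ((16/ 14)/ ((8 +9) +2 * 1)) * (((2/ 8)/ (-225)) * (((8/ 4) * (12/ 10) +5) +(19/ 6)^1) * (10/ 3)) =-40259/ 16967475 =-0.00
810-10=800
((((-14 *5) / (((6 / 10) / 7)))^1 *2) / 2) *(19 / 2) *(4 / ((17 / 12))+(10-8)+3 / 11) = -39538.46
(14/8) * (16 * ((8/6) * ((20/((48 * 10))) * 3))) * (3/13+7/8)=805/156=5.16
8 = 8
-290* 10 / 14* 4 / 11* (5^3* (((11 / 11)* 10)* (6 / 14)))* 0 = 0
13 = 13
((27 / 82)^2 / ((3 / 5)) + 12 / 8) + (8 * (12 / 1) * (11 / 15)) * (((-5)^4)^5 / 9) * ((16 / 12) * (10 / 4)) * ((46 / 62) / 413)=10383129882816406540981 / 2324359044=4467093803609.63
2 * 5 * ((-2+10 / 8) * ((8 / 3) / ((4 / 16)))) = -80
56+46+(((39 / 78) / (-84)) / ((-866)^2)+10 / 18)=38763725725 / 377977824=102.56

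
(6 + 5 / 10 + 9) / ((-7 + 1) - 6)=-31 / 24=-1.29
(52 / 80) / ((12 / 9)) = 39 / 80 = 0.49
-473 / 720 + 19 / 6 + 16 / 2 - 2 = 6127 / 720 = 8.51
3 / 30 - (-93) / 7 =937 / 70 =13.39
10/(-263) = -0.04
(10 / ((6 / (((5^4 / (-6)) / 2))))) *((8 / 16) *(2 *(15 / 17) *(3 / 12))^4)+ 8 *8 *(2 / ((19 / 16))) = 21560544649 / 203123072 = 106.15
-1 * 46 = -46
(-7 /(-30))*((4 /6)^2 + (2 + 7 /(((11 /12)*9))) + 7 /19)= 48209 /56430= 0.85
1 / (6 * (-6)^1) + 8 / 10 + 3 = 679 / 180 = 3.77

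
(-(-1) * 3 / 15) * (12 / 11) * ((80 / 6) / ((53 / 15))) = 480 / 583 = 0.82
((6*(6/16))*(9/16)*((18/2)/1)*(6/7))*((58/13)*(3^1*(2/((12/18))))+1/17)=19435869/49504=392.61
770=770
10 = 10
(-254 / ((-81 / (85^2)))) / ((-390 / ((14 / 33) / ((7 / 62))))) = -22755860 / 104247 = -218.29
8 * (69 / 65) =552 / 65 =8.49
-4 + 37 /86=-307 /86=-3.57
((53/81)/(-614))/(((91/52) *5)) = -106/870345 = -0.00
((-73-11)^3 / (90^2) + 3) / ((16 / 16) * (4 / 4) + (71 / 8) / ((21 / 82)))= -147364 / 74875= -1.97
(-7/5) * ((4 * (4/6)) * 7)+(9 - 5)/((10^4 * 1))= -195997/7500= -26.13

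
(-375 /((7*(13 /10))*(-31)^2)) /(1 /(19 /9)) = -23750 /262353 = -0.09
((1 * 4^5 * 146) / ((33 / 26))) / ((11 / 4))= 15548416 / 363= 42833.10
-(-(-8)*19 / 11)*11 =-152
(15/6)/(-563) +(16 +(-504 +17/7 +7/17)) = -485.16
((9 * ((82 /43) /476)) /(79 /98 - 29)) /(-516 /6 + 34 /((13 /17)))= 3731 /121185180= 0.00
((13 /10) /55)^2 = 169 /302500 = 0.00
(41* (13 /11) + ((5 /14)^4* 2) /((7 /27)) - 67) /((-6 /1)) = 9081133 /2958032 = 3.07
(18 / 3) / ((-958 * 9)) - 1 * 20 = -28741 / 1437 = -20.00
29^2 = 841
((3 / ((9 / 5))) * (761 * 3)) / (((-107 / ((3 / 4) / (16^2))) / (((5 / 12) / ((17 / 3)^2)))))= -171225 / 126660608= -0.00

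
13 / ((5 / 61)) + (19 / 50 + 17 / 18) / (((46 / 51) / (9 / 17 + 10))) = 300256 / 1725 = 174.06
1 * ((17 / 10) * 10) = 17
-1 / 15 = -0.07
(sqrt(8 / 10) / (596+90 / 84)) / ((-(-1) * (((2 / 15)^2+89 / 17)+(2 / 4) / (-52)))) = 171360 * sqrt(5) / 1341199621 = 0.00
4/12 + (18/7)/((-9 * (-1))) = 13/21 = 0.62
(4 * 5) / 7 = 20 / 7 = 2.86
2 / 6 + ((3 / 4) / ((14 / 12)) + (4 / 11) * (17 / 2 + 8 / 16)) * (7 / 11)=2051 / 726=2.83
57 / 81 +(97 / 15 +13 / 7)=8531 / 945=9.03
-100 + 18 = -82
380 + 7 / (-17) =6453 / 17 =379.59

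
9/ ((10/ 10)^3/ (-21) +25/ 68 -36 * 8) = -12852/ 410807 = -0.03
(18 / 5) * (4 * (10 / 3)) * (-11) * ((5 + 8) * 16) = -109824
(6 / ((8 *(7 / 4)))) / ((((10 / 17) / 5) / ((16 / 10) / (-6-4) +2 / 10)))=51 / 350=0.15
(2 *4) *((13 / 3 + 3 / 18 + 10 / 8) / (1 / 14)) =644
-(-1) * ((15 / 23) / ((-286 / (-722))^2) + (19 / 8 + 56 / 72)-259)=-8523146987 / 33863544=-251.69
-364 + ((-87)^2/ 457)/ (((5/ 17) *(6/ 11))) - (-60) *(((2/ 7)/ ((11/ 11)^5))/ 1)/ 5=-8232073/ 31990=-257.33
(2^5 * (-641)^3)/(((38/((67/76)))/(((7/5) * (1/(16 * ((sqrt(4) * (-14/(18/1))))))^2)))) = -441894.60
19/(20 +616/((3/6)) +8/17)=0.02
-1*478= -478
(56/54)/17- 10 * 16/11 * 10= -734092/5049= -145.39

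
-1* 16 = -16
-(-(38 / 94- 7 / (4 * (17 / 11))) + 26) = -85423 / 3196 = -26.73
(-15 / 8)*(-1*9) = 135 / 8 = 16.88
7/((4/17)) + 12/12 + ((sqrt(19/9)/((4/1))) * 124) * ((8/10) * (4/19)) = 496 * sqrt(19)/285 + 123/4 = 38.34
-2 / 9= -0.22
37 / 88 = 0.42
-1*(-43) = 43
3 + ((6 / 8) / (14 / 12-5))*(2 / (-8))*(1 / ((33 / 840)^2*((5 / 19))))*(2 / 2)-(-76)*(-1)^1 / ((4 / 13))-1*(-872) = 2082884 / 2783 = 748.43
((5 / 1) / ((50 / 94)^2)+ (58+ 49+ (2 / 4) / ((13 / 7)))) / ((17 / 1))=406059 / 55250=7.35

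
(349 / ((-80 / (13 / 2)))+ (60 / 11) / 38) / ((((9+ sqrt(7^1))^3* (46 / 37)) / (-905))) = 78379470207 / 1684680448- 21345171625* sqrt(7) / 1684680448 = 13.00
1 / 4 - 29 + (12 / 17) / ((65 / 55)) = -24887 / 884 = -28.15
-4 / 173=-0.02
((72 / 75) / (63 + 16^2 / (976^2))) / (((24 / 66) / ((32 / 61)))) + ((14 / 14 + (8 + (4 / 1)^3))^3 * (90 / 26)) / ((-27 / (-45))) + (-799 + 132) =21367457709652 / 9523475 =2243661.87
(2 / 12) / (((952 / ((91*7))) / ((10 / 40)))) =91 / 3264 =0.03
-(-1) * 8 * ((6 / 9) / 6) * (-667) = -5336 / 9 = -592.89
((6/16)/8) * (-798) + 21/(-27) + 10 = -8117/288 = -28.18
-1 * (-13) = 13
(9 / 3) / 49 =3 / 49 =0.06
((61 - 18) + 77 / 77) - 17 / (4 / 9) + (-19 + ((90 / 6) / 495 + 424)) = 410.78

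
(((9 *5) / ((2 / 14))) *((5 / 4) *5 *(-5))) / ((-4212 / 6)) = 4375 / 312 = 14.02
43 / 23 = 1.87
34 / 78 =17 / 39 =0.44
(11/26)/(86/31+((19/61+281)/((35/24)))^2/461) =28662301129/5656240867628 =0.01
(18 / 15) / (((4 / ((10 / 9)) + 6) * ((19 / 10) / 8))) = 10 / 19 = 0.53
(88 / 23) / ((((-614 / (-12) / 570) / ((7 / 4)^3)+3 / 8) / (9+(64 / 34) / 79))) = 2502071288640 / 28389801899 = 88.13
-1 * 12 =-12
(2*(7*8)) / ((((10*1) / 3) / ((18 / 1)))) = 3024 / 5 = 604.80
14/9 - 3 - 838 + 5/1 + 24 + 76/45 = -36394/45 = -808.76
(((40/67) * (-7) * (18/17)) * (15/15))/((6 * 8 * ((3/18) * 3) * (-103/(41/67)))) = 0.00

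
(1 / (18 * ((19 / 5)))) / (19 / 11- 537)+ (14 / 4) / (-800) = -221623 / 50342400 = -0.00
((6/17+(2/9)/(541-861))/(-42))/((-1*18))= 8623/18506880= 0.00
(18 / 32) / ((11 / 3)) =27 / 176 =0.15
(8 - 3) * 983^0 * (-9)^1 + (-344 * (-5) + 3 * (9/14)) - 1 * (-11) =23631/14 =1687.93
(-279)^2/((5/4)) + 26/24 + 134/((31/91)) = 116561063/1860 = 62667.24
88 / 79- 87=-6785 / 79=-85.89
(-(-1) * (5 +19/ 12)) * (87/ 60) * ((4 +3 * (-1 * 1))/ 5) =2291/ 1200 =1.91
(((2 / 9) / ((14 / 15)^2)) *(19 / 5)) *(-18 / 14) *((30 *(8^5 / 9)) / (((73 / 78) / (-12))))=43705958400 / 25039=1745515.33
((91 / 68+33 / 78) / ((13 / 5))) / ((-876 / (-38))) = 49305 / 1677832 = 0.03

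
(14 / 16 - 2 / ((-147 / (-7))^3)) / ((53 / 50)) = 1620275 / 1963332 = 0.83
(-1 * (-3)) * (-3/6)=-3/2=-1.50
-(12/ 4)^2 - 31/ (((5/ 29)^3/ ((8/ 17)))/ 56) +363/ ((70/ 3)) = -4741806973/ 29750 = -159388.47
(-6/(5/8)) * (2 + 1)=-144/5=-28.80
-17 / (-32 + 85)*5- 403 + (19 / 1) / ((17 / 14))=-350450 / 901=-388.96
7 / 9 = 0.78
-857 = -857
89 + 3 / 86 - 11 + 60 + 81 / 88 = 525807 / 3784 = 138.96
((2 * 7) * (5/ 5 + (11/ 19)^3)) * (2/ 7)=32760/ 6859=4.78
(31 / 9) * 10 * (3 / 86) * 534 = 27590 / 43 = 641.63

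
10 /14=5 /7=0.71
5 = 5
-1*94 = -94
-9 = -9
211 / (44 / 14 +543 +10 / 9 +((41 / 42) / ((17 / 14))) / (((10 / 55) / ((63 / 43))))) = 19434366 / 51002047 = 0.38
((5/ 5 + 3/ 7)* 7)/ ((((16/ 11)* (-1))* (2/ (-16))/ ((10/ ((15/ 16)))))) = 1760/ 3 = 586.67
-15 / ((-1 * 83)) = 15 / 83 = 0.18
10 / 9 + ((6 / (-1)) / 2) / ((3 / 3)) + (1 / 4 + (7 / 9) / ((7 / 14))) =-1 / 12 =-0.08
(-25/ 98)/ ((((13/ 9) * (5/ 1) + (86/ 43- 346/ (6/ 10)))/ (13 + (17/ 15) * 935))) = 120675/ 250243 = 0.48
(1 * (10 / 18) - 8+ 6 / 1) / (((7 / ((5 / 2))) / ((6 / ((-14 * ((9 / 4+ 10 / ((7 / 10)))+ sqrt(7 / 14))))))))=60190 / 4493517 - 260 * sqrt(2) / 641931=0.01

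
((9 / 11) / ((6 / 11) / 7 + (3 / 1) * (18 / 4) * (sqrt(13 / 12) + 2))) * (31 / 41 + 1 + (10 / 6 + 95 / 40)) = 55509650 / 231540161 - 9224985 * sqrt(39) / 463080322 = 0.12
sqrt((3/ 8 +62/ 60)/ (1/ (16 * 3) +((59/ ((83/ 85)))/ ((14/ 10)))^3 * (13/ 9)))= 7553 * sqrt(57158868767251084890)/ 16396692130594115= 0.00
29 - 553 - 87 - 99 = -710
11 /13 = 0.85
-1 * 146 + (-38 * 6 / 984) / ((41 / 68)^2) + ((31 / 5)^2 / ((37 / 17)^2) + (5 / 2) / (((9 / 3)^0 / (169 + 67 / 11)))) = 299.20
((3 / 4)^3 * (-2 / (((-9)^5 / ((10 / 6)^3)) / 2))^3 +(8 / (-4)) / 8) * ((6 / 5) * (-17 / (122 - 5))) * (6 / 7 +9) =58687002398071968811 / 136586118120269200110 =0.43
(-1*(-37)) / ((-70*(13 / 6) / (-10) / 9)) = 1998 / 91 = 21.96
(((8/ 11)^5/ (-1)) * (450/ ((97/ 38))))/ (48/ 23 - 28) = 3221913600/ 2327670103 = 1.38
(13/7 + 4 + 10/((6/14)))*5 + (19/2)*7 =212.45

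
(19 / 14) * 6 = 57 / 7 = 8.14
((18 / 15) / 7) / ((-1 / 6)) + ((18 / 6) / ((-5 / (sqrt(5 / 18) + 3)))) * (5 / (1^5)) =-351 / 35-sqrt(10) / 2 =-11.61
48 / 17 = 2.82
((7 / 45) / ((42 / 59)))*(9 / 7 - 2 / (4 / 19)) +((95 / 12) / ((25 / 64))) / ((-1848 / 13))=-11509 / 5940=-1.94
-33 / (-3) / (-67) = -11 / 67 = -0.16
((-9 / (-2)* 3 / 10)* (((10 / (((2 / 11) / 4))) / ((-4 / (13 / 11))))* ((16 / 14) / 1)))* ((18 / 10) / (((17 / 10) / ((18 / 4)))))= -56862 / 119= -477.83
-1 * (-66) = 66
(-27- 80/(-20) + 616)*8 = 4744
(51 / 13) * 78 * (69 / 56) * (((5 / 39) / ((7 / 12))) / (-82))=-52785 / 52234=-1.01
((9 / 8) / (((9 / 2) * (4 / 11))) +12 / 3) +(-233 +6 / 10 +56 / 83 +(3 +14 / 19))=-28171649 / 126160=-223.30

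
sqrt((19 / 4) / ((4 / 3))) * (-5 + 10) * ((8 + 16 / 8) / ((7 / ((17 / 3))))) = 425 * sqrt(57) / 42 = 76.40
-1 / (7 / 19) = -19 / 7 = -2.71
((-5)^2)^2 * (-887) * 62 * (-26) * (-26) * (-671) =15590661515000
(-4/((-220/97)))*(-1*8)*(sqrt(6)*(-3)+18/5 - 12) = 222.20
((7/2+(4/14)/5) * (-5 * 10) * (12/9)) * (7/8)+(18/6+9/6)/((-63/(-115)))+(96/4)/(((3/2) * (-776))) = -135329/679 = -199.31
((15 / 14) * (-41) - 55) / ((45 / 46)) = -6371 / 63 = -101.13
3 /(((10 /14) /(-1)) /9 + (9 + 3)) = 189 /751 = 0.25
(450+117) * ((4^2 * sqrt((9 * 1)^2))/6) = 13608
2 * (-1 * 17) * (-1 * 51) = 1734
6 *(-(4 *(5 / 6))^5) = -200000 / 81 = -2469.14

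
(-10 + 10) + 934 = 934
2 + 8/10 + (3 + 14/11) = 389/55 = 7.07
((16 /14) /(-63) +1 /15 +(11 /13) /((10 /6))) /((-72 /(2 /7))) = -3986 /1805895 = -0.00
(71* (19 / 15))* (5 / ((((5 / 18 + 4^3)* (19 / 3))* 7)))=1278 / 8099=0.16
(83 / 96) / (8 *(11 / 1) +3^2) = 83 / 9312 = 0.01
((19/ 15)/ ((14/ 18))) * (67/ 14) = 3819/ 490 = 7.79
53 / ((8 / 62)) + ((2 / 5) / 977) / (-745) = 5979410967 / 14557300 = 410.75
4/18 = 2/9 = 0.22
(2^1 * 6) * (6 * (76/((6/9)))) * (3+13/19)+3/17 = 514083/17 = 30240.18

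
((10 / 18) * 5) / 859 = 25 / 7731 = 0.00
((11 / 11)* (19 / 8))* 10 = 95 / 4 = 23.75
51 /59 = 0.86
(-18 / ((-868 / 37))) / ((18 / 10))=185 / 434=0.43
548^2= 300304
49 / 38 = 1.29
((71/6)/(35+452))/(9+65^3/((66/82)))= 781/10967164028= 0.00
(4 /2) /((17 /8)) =16 /17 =0.94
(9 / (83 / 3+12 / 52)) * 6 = 1053 / 544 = 1.94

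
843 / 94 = 8.97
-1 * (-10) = 10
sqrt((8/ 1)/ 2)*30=60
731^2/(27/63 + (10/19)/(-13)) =923910169/671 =1376915.30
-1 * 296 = -296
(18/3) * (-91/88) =-6.20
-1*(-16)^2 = -256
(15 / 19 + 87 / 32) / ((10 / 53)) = 113049 / 6080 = 18.59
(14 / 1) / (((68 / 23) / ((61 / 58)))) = 9821 / 1972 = 4.98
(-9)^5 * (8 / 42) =-78732 / 7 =-11247.43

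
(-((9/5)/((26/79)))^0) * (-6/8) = 3/4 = 0.75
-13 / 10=-1.30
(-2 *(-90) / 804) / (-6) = -5 / 134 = -0.04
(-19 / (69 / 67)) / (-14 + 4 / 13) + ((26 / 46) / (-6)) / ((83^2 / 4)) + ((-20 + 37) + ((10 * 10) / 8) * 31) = 17169514387 / 42305349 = 405.85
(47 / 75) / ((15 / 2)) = 0.08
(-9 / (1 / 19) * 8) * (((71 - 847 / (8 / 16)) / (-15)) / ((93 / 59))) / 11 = -14555064 / 1705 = -8536.69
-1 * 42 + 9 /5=-201 /5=-40.20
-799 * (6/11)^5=-6213024/161051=-38.58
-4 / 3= -1.33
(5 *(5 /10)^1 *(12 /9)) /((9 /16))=160 /27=5.93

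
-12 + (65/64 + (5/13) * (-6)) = -11059/832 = -13.29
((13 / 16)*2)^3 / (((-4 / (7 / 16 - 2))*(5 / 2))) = 10985 / 16384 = 0.67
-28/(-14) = 2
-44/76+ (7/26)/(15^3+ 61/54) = -26066882/45030817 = -0.58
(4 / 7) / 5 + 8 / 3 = 292 / 105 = 2.78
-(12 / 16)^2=-9 / 16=-0.56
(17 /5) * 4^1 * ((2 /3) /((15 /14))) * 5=1904 /45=42.31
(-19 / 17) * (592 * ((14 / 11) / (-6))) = 78736 / 561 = 140.35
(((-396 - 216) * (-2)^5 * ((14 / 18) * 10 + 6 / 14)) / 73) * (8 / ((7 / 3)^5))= 2186984448 / 8588377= 254.64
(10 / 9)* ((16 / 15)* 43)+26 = 2078 / 27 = 76.96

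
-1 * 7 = -7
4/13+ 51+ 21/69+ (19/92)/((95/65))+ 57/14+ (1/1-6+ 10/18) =3871405/75348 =51.38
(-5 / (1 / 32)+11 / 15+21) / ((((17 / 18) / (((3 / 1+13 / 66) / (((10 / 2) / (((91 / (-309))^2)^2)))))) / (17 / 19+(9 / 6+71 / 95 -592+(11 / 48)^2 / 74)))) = 8418324024727091452159 / 20303663899568544000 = 414.62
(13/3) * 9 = 39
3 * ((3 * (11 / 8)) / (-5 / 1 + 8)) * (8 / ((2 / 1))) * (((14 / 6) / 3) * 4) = 154 / 3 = 51.33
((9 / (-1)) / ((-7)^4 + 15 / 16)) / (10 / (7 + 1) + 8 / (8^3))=-1024 / 345879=-0.00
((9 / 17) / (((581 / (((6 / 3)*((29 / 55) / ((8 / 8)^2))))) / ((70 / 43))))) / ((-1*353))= -1044 / 235593259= -0.00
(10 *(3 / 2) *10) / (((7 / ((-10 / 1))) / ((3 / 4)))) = -160.71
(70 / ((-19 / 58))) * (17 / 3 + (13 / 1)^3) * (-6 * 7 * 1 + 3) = 348770240 / 19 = 18356328.42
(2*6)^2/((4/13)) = 468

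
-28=-28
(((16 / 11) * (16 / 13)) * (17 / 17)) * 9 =2304 / 143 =16.11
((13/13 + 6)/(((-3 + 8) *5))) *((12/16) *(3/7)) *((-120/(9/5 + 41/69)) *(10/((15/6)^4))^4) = -1953497088/100830078125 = -0.02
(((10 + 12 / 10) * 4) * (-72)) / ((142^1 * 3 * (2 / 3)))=-4032 / 355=-11.36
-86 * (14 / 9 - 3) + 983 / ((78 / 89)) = 291529 / 234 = 1245.85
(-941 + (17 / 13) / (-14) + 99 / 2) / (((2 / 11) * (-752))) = 892485 / 136864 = 6.52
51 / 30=17 / 10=1.70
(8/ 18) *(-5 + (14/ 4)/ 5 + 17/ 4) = -1/ 45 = -0.02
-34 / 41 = -0.83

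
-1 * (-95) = 95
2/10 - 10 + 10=0.20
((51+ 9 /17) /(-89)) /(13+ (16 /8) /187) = -3212 /72179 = -0.04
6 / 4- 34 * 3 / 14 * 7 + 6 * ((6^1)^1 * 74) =5229 / 2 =2614.50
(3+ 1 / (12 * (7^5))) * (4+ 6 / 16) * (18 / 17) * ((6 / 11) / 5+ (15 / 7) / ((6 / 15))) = 7640004231 / 100573088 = 75.96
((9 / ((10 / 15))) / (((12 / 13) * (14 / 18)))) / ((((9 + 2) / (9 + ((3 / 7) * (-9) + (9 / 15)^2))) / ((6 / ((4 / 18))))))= 27379053 / 107800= 253.98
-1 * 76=-76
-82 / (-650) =41 / 325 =0.13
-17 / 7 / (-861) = 17 / 6027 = 0.00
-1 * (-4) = 4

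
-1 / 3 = -0.33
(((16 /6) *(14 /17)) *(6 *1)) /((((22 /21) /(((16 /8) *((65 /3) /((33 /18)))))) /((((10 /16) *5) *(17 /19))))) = 1911000 /2299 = 831.23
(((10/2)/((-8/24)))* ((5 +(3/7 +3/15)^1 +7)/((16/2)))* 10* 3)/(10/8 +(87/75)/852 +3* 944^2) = -52957125/199302659689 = -0.00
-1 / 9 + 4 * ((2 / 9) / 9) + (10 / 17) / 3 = 253 / 1377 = 0.18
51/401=0.13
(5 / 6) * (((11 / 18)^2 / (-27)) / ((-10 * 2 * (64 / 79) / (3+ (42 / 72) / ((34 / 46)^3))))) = 2504811683 / 792187527168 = 0.00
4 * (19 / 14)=5.43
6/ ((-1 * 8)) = -3/ 4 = -0.75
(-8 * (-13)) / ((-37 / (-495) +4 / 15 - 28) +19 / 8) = -411840 / 100123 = -4.11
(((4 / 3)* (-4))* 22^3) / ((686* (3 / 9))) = -85184 / 343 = -248.35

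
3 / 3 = 1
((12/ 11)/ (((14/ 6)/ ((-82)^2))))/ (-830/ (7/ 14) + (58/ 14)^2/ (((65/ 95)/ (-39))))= -1694448/ 1422047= -1.19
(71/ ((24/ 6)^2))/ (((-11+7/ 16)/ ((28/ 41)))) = -1988/ 6929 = -0.29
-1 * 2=-2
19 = 19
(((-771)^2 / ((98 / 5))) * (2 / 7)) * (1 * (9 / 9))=8665.32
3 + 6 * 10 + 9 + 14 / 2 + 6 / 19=1507 / 19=79.32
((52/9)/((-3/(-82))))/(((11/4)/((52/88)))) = 110864/3267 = 33.93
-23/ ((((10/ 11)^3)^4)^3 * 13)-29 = -1087991652256025470620487117548411427303/ 13000000000000000000000000000000000000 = -83.69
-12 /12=-1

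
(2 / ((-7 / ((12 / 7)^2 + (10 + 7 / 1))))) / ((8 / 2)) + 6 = 3139 / 686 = 4.58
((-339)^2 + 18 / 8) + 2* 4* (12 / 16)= 459717 / 4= 114929.25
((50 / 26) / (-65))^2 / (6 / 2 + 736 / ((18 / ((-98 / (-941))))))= 211725 / 1755673231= 0.00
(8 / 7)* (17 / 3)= 136 / 21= 6.48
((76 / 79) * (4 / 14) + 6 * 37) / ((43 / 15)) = 1843770 / 23779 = 77.54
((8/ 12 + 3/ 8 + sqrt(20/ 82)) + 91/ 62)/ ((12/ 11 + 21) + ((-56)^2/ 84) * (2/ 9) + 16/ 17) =5049 * sqrt(410)/ 6485257 + 3142161/ 39227896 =0.10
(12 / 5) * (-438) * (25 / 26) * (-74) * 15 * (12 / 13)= 175024800 / 169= 1035649.70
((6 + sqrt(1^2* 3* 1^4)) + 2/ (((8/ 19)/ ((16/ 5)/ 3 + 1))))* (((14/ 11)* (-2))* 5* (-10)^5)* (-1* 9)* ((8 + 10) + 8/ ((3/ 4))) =-57129800000/ 11 - 3612000000* sqrt(3)/ 11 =-5762360683.36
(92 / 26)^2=2116 / 169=12.52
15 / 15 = 1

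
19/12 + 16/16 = 31/12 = 2.58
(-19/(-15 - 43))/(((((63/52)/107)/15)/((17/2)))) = 2246465/609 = 3688.78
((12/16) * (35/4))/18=35/96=0.36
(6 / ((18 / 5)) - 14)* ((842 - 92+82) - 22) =-9990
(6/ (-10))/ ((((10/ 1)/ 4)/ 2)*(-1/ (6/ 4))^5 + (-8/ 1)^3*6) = 729/ 3732680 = 0.00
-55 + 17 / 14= -753 / 14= -53.79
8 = 8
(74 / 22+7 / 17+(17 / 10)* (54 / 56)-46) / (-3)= 13.53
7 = 7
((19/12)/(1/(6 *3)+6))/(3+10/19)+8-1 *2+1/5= 458201/73030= 6.27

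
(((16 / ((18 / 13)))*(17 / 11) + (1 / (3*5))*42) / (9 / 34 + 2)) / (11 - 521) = -10226 / 571725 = -0.02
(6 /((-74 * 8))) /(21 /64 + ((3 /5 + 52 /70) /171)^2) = -0.03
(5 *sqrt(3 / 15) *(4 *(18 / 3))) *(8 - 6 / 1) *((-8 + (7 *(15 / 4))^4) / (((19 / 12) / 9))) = 9845434737 *sqrt(5) / 76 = 289671859.74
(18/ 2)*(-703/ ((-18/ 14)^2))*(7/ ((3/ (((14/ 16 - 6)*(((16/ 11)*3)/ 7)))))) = 2824654/ 99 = 28531.86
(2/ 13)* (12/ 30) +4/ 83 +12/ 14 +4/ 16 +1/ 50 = 1.24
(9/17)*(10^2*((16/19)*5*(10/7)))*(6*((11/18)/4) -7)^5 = -2653016.83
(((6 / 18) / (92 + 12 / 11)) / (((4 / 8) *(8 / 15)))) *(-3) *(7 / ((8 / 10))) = -5775 / 16384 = -0.35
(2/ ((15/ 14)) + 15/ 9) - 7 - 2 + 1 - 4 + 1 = -112/ 15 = -7.47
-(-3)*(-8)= -24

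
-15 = -15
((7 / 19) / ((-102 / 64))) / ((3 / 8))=-1792 / 2907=-0.62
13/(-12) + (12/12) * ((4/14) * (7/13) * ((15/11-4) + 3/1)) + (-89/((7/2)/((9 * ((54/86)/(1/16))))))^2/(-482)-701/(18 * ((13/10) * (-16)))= -4930915860269857/449623045872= -10966.78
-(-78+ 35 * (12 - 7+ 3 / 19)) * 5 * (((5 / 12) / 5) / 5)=-487 / 57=-8.54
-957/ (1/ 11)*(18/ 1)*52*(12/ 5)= -118239264/ 5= -23647852.80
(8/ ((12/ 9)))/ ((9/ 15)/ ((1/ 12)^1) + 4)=15/ 28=0.54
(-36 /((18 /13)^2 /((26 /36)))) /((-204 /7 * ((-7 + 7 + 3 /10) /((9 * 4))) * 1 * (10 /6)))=15379 /459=33.51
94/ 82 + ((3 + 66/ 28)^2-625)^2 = 560052196177/ 1575056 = 355576.05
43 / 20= 2.15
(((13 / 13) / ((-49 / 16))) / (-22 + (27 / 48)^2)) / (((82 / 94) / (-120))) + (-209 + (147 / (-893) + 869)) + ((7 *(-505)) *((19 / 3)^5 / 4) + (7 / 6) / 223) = -19437176813398082683195 / 2158607844328572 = -9004496.52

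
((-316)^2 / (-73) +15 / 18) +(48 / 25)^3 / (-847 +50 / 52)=-1367.07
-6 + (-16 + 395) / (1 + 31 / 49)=18091 / 80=226.14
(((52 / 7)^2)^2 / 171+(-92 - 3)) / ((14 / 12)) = -63385258 / 957999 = -66.16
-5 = -5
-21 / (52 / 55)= -1155 / 52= -22.21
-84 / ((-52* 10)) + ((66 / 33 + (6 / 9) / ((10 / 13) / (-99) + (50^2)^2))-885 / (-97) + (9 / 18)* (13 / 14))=1668485313697869 / 142004362323460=11.75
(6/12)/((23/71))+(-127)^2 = 742005/46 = 16130.54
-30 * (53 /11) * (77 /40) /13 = -1113 /52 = -21.40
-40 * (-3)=120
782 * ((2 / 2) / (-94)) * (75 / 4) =-29325 / 188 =-155.98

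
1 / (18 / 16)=0.89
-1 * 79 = -79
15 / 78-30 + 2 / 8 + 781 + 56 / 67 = 2620937 / 3484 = 752.28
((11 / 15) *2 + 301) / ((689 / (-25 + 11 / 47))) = -135412 / 12455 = -10.87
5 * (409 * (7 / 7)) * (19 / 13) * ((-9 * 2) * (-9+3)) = 4196340 / 13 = 322795.38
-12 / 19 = -0.63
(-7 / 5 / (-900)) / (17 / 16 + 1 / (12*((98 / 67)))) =1372 / 987375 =0.00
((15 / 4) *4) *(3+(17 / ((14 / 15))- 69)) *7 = -5017.50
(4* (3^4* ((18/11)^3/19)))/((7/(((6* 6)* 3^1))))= 204073344/177023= 1152.81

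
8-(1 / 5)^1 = 39 / 5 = 7.80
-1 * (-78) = 78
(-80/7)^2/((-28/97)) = -155200/343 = -452.48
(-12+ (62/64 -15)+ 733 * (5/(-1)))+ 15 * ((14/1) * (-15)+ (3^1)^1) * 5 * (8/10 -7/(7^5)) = -1237345953/76832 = -16104.57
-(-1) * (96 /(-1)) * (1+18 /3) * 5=-3360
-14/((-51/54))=252/17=14.82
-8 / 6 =-4 / 3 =-1.33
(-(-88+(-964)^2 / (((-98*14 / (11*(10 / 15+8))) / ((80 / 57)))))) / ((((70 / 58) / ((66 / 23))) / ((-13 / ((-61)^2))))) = -44130172639696 / 58563163155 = -753.55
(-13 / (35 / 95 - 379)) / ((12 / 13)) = 3211 / 86328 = 0.04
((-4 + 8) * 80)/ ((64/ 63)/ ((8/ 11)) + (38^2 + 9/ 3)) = 20160/ 91249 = 0.22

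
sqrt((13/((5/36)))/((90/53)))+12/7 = 12/7+sqrt(1378)/5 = 9.14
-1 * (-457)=457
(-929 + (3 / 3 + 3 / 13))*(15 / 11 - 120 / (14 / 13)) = 14602425 / 143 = 102114.86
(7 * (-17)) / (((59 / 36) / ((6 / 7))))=-3672 / 59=-62.24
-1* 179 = -179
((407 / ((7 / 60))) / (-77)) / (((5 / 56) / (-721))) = 365856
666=666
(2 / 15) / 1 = 2 / 15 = 0.13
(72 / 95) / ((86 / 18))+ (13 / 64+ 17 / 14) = 2884279 / 1830080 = 1.58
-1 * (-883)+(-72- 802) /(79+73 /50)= 3508609 /4023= 872.14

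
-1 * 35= -35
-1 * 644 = -644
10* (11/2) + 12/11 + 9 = 716/11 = 65.09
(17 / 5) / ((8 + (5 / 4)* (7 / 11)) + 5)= 748 / 3035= 0.25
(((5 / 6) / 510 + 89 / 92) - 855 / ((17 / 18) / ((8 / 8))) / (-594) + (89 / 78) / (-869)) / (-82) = -198116873 / 6519679452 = -0.03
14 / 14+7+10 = 18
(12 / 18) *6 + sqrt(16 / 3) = 4 *sqrt(3) / 3 + 4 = 6.31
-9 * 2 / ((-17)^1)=18 / 17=1.06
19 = 19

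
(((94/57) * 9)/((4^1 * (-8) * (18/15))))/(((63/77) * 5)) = -517/5472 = -0.09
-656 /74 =-328 /37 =-8.86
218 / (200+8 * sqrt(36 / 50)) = 68125 / 62428 - 1635 * sqrt(2) / 62428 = 1.05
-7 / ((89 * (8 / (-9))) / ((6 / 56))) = 0.01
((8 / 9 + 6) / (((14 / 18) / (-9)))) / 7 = -558 / 49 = -11.39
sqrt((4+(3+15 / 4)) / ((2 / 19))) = sqrt(1634) / 4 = 10.11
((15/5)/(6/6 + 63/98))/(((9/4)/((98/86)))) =2744/2967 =0.92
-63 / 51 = -21 / 17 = -1.24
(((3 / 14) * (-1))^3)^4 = 531441 / 56693912375296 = 0.00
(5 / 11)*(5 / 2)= 25 / 22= 1.14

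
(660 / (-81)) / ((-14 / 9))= 110 / 21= 5.24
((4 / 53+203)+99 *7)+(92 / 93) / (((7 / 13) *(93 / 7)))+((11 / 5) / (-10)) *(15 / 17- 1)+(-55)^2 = 763930906292 / 194818725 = 3921.24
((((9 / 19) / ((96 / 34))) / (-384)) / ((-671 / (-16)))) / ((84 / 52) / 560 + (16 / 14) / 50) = -38675 / 95566504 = -0.00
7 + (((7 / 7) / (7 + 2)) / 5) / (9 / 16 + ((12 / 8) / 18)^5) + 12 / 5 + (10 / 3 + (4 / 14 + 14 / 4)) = 486713677 / 29393490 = 16.56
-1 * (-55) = 55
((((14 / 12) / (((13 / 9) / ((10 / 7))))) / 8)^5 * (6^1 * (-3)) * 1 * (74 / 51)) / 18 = -9365625 / 103415496704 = -0.00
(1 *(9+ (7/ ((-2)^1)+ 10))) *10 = 155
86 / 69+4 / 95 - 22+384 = 2381356 / 6555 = 363.29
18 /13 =1.38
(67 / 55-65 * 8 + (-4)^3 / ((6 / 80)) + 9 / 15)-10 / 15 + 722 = -7152 / 11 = -650.18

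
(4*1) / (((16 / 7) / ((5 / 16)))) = 35 / 64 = 0.55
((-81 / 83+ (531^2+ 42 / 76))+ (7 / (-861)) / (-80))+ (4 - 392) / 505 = 441911570217589 / 1567285680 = 281959.81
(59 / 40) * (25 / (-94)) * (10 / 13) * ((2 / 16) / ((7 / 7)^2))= -1475 / 39104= -0.04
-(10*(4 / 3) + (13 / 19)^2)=-14947 / 1083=-13.80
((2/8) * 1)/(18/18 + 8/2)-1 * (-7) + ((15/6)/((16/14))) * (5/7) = 689/80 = 8.61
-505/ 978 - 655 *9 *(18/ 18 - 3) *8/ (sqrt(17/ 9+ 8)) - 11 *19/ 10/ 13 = -67513/ 31785+ 282960 *sqrt(89)/ 89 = 29991.58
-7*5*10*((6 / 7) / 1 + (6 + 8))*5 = -26000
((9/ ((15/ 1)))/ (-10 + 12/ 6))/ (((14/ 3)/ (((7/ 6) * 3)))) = -9/ 160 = -0.06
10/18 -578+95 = -4342/9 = -482.44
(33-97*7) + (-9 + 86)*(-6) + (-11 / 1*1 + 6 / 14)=-7830 / 7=-1118.57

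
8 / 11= 0.73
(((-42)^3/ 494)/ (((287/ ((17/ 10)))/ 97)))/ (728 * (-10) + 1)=4363254/ 368572165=0.01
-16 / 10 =-8 / 5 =-1.60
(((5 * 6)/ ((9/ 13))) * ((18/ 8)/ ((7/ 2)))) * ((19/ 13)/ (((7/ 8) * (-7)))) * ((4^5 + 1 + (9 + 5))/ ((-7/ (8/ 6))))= 3158560/ 2401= 1315.52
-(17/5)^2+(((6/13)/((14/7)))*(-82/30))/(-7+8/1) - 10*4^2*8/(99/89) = -37416238/32175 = -1162.90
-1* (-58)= 58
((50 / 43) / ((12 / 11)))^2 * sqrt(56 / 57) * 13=983125 * sqrt(798) / 1897074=14.64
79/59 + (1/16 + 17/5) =22663/4720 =4.80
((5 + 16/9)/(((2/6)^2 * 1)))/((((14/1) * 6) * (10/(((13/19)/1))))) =793/15960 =0.05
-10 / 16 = -5 / 8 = -0.62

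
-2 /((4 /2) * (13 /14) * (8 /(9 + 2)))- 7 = -441 /52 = -8.48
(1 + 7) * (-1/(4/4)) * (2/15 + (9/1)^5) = -7085896/15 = -472393.07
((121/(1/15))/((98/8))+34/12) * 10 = 1509.97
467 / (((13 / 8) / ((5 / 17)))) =18680 / 221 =84.52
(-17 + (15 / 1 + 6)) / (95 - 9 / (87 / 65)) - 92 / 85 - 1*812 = -8845843 / 10880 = -813.04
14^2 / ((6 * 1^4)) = 98 / 3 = 32.67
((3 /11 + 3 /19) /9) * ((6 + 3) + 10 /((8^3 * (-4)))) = 46055 /107008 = 0.43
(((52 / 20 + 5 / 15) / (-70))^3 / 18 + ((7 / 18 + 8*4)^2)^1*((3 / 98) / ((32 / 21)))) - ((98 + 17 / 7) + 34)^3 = -809899941470441069 / 333396000000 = -2429243.13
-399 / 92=-4.34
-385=-385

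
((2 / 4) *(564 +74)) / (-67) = -319 / 67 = -4.76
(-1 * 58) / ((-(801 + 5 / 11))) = 11 / 152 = 0.07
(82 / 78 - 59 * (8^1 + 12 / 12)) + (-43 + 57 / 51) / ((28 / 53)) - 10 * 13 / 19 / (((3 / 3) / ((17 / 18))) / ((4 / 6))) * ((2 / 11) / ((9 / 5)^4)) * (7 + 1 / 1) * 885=-21716948815246 / 19091899827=-1137.50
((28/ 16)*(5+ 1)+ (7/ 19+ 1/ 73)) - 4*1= 19091/ 2774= 6.88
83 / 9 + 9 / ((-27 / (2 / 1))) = 77 / 9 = 8.56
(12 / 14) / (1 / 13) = 78 / 7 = 11.14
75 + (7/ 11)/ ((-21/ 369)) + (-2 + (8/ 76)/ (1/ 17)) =13294/ 209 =63.61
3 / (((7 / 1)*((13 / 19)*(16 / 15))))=855 / 1456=0.59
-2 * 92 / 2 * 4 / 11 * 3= -1104 / 11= -100.36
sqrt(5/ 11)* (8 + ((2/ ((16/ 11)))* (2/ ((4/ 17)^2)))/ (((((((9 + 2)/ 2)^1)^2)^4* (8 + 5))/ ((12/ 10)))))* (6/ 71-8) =-5694934751072* sqrt(55)/ 989266235815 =-42.69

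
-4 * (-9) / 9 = 4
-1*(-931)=931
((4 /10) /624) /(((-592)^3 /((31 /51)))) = -31 /16506686177280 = -0.00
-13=-13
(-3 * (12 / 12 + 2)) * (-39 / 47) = 351 / 47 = 7.47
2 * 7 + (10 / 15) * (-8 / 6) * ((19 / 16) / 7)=1745 / 126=13.85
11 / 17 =0.65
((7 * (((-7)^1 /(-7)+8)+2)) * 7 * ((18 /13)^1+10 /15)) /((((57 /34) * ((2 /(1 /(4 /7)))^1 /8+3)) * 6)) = 233240 /6669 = 34.97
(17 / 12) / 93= 0.02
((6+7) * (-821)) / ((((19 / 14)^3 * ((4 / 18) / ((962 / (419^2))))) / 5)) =-633910881240 / 1204172899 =-526.43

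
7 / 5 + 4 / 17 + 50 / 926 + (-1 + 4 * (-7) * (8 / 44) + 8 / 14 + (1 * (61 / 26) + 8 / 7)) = -26881111 / 78788710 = -0.34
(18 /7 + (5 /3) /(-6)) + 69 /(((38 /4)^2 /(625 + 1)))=21874105 /45486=480.90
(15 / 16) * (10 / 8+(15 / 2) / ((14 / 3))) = 75 / 28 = 2.68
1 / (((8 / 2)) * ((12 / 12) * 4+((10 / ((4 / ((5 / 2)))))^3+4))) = 16 / 16137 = 0.00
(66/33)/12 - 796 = -4775/6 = -795.83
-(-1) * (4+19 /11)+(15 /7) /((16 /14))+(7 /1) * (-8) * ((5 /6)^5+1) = -1516187 /21384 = -70.90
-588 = -588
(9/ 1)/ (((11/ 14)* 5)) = 126/ 55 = 2.29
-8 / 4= -2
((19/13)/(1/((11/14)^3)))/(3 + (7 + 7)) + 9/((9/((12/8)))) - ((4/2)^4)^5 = -635880717299/606424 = -1048574.46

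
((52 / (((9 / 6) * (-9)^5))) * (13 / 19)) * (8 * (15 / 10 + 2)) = -0.01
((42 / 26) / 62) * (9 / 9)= 21 / 806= 0.03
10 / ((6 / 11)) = 55 / 3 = 18.33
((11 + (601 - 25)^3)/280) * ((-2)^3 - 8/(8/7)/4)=-7453016493/1120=-6654479.01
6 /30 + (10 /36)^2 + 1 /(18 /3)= 719 /1620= 0.44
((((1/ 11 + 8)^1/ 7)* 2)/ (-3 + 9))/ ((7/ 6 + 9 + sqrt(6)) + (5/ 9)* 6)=534/ 18095-356* sqrt(6)/ 162855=0.02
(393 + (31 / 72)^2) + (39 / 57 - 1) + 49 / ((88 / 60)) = 461854193 / 1083456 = 426.28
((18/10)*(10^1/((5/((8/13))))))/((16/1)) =9/65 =0.14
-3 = -3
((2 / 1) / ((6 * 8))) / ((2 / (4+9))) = 13 / 48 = 0.27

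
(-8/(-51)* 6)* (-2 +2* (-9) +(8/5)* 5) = -192/17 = -11.29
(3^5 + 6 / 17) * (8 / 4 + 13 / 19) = 12411 / 19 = 653.21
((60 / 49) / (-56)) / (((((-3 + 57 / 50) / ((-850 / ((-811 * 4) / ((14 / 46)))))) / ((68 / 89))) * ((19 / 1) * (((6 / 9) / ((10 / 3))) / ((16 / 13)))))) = 144500000 / 622864277581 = 0.00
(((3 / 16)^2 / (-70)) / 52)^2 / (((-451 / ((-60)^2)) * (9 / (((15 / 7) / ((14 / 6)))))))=-3645 / 47972828839936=-0.00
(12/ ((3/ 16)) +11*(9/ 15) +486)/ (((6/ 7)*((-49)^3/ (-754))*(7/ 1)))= 1049191/ 1764735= 0.59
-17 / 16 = -1.06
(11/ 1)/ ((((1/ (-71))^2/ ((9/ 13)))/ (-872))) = -435179448/ 13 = -33475342.15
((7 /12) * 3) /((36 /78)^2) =1183 /144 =8.22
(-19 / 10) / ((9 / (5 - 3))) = -19 / 45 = -0.42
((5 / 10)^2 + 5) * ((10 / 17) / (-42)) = -5 / 68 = -0.07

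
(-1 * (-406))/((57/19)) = 135.33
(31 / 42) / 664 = 31 / 27888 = 0.00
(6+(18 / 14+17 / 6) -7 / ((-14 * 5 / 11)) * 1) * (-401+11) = -30628 / 7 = -4375.43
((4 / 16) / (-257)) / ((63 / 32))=-8 / 16191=-0.00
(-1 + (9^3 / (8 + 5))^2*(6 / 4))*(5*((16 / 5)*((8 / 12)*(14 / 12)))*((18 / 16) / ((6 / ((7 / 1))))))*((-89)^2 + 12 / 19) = 11755701540415 / 19266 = 610178632.85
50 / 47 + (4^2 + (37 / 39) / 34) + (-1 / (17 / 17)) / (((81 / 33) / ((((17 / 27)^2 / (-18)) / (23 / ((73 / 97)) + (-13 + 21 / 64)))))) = 5257270736724035 / 307582407657018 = 17.09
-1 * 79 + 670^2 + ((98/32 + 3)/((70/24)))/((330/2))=3455921797/7700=448821.01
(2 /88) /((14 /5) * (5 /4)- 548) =-1 /23958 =-0.00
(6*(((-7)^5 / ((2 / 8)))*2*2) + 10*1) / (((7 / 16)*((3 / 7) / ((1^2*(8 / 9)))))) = -206523136 / 27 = -7649005.04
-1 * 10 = -10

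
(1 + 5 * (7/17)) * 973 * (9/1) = 455364/17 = 26786.12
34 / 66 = 17 / 33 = 0.52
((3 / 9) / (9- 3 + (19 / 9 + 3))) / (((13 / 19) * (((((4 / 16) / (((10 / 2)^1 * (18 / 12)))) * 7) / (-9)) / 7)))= -1539 / 130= -11.84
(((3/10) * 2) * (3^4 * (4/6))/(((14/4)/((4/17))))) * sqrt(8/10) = 2592 * sqrt(5)/2975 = 1.95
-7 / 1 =-7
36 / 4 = 9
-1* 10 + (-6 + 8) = -8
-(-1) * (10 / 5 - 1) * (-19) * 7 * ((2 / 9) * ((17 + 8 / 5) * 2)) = -16492 / 15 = -1099.47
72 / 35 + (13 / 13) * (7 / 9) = 893 / 315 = 2.83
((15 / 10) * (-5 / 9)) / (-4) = 5 / 24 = 0.21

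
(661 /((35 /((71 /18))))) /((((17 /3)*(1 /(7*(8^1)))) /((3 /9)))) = 187724 /765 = 245.39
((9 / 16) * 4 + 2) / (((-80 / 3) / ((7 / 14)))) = -51 / 640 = -0.08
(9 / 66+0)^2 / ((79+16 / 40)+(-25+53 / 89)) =4005 / 11844932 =0.00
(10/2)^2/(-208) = -25/208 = -0.12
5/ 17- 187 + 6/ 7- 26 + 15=-23425/ 119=-196.85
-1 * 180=-180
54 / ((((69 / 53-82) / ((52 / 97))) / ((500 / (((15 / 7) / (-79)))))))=30146400 / 4559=6612.50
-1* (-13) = 13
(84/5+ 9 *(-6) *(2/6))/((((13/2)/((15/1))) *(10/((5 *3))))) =-54/13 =-4.15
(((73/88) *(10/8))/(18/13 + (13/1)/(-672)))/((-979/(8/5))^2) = 1275456/628722919385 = 0.00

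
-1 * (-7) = 7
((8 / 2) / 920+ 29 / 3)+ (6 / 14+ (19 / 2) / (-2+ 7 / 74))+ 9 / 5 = 104633 / 15134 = 6.91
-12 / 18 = -2 / 3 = -0.67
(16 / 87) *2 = 32 / 87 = 0.37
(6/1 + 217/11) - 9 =184/11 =16.73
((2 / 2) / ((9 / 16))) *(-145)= -2320 / 9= -257.78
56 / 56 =1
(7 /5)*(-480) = -672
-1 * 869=-869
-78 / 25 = -3.12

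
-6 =-6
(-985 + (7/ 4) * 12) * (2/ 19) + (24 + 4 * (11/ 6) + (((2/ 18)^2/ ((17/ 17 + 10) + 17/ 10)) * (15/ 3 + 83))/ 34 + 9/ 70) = -16283389471/ 232589070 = -70.01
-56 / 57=-0.98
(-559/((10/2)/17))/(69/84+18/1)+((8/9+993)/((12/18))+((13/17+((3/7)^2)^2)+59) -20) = 54269285261/37959810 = 1429.65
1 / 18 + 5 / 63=17 / 126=0.13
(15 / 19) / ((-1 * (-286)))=15 / 5434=0.00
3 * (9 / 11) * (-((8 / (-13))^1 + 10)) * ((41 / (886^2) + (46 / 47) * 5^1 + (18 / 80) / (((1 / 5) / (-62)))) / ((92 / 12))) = 5911565892165 / 30336759167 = 194.86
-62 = -62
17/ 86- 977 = -84005/ 86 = -976.80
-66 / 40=-33 / 20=-1.65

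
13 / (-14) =-13 / 14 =-0.93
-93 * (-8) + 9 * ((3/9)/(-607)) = 451605/607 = 744.00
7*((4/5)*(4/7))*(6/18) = 16/15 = 1.07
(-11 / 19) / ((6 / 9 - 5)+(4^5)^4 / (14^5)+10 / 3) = -16807 / 59348609969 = -0.00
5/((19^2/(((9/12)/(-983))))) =-15/1419452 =-0.00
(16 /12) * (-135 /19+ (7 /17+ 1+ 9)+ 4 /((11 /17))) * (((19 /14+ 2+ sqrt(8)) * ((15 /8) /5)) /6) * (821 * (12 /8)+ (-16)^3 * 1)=-4767539 /627- 2840236 * sqrt(2) /627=-14009.95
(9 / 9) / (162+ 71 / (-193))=193 / 31195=0.01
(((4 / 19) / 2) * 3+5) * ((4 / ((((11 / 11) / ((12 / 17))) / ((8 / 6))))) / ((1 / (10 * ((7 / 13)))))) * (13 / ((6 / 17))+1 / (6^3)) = 450047920 / 113373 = 3969.62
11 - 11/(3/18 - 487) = 32197/2921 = 11.02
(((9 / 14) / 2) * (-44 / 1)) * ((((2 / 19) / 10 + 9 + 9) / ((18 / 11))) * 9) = -1863279 / 1330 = -1400.96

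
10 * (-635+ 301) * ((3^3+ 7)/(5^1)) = -22712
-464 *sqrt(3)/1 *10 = -4640 *sqrt(3) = -8036.72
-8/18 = -4/9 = -0.44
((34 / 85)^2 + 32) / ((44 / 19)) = 3819 / 275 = 13.89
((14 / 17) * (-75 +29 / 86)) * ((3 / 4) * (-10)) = 674205 / 1462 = 461.15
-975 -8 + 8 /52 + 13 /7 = -89270 /91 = -980.99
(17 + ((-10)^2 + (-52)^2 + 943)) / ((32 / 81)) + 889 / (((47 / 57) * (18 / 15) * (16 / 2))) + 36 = 7276301 / 752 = 9675.93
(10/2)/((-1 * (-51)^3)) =0.00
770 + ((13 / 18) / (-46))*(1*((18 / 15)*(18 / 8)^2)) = 2833249 / 3680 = 769.90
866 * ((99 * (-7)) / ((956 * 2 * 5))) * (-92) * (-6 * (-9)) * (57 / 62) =10621542393 / 37045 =286720.00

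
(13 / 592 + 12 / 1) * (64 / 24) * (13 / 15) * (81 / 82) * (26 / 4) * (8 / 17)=10824957 / 128945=83.95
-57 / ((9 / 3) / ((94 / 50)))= -35.72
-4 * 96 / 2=-192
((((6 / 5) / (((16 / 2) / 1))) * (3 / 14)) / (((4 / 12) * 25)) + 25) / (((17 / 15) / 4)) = 525081 / 5950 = 88.25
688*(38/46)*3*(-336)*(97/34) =-639063936/391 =-1634434.62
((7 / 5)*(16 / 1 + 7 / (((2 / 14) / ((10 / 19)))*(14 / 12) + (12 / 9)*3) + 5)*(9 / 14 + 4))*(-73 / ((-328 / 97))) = 77048361 / 24272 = 3174.37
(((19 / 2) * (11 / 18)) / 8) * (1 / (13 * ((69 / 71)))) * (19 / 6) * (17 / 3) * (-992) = -148582907 / 145314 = -1022.50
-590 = -590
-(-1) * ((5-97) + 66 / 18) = -265 / 3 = -88.33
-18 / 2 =-9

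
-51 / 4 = -12.75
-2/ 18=-1/ 9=-0.11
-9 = -9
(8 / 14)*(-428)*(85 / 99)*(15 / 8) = -90950 / 231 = -393.72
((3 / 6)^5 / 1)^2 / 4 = 0.00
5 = 5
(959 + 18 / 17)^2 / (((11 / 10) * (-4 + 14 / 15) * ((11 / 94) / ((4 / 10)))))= -751177615620 / 804287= -933967.12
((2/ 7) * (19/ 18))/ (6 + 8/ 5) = 5/ 126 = 0.04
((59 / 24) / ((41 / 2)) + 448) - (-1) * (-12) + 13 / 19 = 4083245 / 9348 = 436.80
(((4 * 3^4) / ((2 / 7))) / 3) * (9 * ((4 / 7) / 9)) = 216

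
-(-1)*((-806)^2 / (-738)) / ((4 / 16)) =-3521.06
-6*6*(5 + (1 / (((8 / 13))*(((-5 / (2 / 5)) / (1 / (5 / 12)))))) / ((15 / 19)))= -103608 / 625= -165.77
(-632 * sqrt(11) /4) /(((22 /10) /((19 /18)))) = -7505 * sqrt(11) /99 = -251.43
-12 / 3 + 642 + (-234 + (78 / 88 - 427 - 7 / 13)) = -12957 / 572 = -22.65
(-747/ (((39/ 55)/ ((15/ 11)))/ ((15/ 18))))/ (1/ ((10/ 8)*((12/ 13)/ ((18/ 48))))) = -622500/ 169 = -3683.43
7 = 7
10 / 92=5 / 46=0.11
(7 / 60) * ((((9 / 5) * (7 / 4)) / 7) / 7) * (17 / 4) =51 / 1600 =0.03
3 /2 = 1.50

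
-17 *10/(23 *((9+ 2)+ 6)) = -10/23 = -0.43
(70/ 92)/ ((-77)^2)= 5/ 38962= 0.00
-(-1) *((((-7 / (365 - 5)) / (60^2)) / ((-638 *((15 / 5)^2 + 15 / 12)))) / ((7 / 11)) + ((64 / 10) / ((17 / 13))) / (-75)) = -170942051 / 2619604800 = -0.07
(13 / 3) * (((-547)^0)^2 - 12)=-47.67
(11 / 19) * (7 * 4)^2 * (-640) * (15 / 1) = -82790400 / 19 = -4357389.47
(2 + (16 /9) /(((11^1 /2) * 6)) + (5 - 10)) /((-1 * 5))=175 /297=0.59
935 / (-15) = -187 / 3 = -62.33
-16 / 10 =-8 / 5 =-1.60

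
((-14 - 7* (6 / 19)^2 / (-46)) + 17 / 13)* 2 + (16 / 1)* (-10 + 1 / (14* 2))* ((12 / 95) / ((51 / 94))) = -4012183326 / 64223705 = -62.47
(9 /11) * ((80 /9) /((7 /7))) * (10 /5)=160 /11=14.55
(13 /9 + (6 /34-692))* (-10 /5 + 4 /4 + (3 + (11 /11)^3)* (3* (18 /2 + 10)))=-23977556 /153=-156716.05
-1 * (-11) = 11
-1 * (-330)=330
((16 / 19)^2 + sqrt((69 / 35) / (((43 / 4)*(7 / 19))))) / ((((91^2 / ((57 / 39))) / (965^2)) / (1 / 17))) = 7077310*sqrt(281865) / 550860401 + 238393600 / 34771919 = 13.68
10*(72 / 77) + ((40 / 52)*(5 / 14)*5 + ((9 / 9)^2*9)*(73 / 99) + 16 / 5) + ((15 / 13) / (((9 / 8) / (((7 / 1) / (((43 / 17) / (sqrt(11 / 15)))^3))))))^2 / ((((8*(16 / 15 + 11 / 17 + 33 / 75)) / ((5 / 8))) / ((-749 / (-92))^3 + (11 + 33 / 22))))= 58349058216210437240871893 / 2638417004107683583424640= 22.12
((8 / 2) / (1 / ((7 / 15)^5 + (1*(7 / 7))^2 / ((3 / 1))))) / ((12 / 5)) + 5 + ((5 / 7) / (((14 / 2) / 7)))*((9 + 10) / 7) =168139168 / 22325625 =7.53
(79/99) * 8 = 632/99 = 6.38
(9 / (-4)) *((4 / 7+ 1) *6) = -297 / 14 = -21.21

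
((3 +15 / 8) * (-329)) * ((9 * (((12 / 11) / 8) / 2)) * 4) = -346437 / 88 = -3936.78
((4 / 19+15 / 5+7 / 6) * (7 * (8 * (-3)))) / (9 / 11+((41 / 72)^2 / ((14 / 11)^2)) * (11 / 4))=-624643633152 / 1162606675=-537.28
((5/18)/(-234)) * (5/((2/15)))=-125/2808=-0.04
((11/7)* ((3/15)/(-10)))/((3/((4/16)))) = -11/4200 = -0.00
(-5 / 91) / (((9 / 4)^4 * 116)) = -320 / 17314479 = -0.00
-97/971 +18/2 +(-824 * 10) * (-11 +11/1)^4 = 8642/971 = 8.90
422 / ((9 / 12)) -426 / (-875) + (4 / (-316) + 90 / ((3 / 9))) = 172772587 / 207375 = 833.14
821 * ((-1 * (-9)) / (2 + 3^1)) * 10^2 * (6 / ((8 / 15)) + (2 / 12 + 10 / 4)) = 2056605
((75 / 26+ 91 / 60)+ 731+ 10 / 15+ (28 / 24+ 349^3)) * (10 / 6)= 70848810.39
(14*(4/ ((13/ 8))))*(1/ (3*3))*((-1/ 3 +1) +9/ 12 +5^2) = 35504/ 351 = 101.15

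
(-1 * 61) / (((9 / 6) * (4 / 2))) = -61 / 3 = -20.33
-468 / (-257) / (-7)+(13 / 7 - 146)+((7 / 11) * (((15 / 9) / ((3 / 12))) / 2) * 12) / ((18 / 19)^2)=-186004141 / 1602909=-116.04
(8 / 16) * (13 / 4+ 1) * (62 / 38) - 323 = -48569 / 152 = -319.53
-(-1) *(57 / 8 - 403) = -3167 / 8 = -395.88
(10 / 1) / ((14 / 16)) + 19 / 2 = 293 / 14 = 20.93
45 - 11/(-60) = 2711/60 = 45.18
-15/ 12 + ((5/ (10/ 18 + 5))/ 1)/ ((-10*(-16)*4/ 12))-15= -25973/ 1600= -16.23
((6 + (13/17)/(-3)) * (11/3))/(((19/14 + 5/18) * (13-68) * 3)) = -2051/26265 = -0.08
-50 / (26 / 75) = -1875 / 13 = -144.23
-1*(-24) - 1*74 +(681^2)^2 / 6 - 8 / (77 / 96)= 5520239462203 / 154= 35845710793.53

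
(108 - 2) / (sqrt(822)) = 53 * sqrt(822) / 411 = 3.70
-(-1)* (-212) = -212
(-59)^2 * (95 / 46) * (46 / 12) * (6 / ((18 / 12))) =330695 / 3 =110231.67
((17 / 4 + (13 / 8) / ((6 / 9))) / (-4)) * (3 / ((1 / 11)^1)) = -3531 / 64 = -55.17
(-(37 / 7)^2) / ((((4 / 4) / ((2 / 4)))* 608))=-1369 / 59584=-0.02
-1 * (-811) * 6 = 4866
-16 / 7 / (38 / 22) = -176 / 133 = -1.32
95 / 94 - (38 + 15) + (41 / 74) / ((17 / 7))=-1530217 / 29563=-51.76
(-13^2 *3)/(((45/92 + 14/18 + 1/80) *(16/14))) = -7346430/21187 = -346.74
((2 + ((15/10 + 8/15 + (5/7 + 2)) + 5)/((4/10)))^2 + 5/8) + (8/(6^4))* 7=44198459/63504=695.99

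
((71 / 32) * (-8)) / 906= -71 / 3624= -0.02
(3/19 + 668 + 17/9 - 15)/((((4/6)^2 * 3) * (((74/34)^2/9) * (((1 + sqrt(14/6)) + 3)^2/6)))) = 48072059145/87448982 - 3496149756 * sqrt(21)/43724491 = 183.30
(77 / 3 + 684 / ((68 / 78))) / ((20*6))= 41323 / 6120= 6.75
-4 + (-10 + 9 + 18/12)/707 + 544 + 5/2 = 383548/707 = 542.50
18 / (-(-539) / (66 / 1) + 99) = 108 / 643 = 0.17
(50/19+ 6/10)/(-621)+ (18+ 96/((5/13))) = 3157351/11799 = 267.59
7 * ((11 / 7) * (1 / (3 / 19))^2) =3971 / 9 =441.22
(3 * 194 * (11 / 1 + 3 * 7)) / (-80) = -1164 / 5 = -232.80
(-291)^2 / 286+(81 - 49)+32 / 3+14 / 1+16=316391 / 858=368.75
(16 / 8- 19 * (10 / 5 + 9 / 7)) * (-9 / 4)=3807 / 28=135.96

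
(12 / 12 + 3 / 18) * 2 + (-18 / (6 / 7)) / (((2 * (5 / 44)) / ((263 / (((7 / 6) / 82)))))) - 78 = -25621543 / 15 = -1708102.87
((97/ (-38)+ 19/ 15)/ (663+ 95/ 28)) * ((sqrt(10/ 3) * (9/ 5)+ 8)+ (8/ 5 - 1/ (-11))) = -5469646/ 292479825 - 10262 * sqrt(30)/ 8863025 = -0.03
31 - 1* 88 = -57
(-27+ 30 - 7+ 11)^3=343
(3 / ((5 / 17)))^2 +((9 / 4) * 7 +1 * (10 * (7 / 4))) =13729 / 100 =137.29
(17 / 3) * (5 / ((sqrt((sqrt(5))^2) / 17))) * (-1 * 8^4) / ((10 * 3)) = -591872 * sqrt(5) / 45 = -29410.36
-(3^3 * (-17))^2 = -210681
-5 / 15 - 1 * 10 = -31 / 3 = -10.33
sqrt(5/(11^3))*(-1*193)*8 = -94.63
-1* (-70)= 70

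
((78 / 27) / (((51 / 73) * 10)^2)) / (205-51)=69277 / 180249300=0.00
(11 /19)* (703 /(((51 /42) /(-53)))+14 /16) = -45901779 /2584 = -17763.85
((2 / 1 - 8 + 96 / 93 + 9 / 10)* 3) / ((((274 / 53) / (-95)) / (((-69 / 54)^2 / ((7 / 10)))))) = 3358692415 / 6421464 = 523.04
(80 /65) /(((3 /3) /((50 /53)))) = 800 /689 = 1.16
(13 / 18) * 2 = 13 / 9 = 1.44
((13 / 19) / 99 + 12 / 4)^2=31990336 / 3538161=9.04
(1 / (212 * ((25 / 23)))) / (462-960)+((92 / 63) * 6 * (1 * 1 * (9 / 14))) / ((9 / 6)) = 485648473 / 129330600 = 3.76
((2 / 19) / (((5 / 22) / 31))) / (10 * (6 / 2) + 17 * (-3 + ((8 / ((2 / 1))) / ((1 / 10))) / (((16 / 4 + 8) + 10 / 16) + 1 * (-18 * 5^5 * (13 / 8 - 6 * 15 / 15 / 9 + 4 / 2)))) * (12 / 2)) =-453921809 / 8726456895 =-0.05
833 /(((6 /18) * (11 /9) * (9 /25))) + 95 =63520 /11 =5774.55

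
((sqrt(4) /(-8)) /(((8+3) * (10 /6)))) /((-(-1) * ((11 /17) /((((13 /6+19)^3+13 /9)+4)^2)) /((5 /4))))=-71411765606177 /30108672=-2371800.58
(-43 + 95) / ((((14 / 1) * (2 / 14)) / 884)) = 22984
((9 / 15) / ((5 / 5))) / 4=3 / 20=0.15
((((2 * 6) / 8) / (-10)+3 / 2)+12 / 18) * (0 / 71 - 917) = -110957 / 60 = -1849.28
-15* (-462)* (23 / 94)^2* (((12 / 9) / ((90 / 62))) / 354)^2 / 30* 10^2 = 156577652 / 16816999923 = 0.01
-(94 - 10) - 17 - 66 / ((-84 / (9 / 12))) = -5623 / 56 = -100.41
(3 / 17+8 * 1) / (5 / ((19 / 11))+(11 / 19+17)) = 2641 / 6613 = 0.40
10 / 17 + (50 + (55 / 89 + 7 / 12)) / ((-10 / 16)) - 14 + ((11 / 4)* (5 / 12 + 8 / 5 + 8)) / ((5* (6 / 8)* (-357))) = -2726726899 / 28595700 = -95.35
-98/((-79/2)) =196/79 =2.48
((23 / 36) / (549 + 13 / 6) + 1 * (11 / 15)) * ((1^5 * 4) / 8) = 72869 / 198420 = 0.37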